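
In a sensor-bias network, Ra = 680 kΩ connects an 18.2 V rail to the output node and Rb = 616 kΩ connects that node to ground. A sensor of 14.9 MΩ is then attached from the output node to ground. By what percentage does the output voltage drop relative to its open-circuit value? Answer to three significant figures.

The divider's output (Thévenin) resistance is Ra‖Rb = 323.2 kΩ.
Fractional drop under load = R_th/(R_th + R_L) = 323.2 / (323.2 + 14900) = 0.02123.
So the output falls by 2.12 %.

2.12 %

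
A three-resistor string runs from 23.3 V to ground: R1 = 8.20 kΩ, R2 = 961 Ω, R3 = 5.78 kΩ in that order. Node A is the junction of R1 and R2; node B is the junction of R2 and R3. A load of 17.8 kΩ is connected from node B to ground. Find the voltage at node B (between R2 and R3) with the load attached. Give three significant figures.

V ≈ 7.52 V

At node B, R3 is in parallel with the load: R3‖R_L = 4363 Ω.
Below node A the resistance is R2 + (R3‖R_L) = 5324 Ω, so V_A = 23.3 × 5324/13520 = 9.173 V.
Then V_B = V_A × (R3‖R_L)/(R2 + R3‖R_L) = 9.173 × 4363/5324 = 7.52 V.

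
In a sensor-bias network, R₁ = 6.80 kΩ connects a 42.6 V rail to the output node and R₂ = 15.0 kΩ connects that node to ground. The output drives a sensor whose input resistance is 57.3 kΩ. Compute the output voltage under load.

V_out ≈ 27.1 V

The load sits in parallel with R₂: R₂‖R_L = (15.0 × 57.3) / (15.0 + 57.3) = 11.89 kΩ.
V_out = 42.6 × 11.89 / (6.80 + 11.89) = 42.6 × 11.89/18.69 = 27.1 V.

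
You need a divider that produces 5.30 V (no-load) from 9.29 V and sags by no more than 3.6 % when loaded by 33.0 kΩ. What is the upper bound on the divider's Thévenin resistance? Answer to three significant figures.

R_th ≤ 1.23 kΩ

Loading drop = R_th/(R_th + R_L) ≤ 0.0360, so R_th ≤ R_L · ε/(1−ε) = 33.0 kΩ × 0.0360/0.9640 = 1.23 kΩ.
(Any R1, R2 with R2/(R1+R2) = 0.571 and R1‖R2 ≤ 1.23 kΩ will meet the spec.)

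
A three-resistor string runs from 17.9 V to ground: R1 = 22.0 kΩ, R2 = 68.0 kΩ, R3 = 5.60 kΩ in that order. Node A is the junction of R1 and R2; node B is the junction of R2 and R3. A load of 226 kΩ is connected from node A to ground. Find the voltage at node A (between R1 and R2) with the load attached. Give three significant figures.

Below node A the series string R2+R3 = 73.60 kΩ sits in parallel with the 226 kΩ load: 55.52 kΩ.
V_A = 17.9 × 55.52/(22.0 + 55.52) = 12.8 V.

V ≈ 12.8 V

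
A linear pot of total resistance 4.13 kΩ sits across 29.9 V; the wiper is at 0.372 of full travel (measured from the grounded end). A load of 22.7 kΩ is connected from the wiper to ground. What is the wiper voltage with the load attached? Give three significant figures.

V ≈ 10.7 V

The wiper splits the pot into (1−α)R = 2.594 kΩ above and αR = 1.536 kΩ below.
Lower section ‖ load = 1.439 kΩ.
V_wiper = 29.9 × 1.439/(2.594 + 1.439) = 10.7 V.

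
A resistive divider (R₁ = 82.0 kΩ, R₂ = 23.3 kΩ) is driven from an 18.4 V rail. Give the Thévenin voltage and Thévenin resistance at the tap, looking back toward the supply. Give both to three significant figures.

V_th = 4.07 V, R_th = 18.1 kΩ

V_th is the open-circuit tap voltage: 18.4 × 23.3/(82.0 + 23.3) = 4.07 V.
With the supply zeroed, R₁ and R₂ appear in parallel from the tap: R_th = R₁‖R₂ = (82.0 × 23.3)/105.3 = 18.1 kΩ.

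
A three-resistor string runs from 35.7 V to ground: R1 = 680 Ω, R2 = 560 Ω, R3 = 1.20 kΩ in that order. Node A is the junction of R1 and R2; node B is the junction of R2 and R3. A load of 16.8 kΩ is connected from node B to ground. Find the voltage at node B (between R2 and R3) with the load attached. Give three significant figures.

At node B, R3 is in parallel with the load: R3‖R_L = 1120 Ω.
Below node A the resistance is R2 + (R3‖R_L) = 1680 Ω, so V_A = 35.7 × 1680/2360 = 25.41 V.
Then V_B = V_A × (R3‖R_L)/(R2 + R3‖R_L) = 25.41 × 1120/1680 = 16.9 V.

V ≈ 16.9 V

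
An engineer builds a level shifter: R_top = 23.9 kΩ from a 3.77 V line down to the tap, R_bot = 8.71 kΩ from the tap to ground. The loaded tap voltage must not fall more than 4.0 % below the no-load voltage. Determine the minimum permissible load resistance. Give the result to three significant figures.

R_L(min) ≈ 153 kΩ

Output resistance R_th = R_top‖R_bot = (23.9 × 8.71)/32.61 = 6.384 kΩ.
The fractional drop is R_th/(R_th + R_L); requiring this ≤ 0.0400 gives R_L ≥ R_th(1/0.0400 − 1) = 6.384 × 24.00 = 153 kΩ.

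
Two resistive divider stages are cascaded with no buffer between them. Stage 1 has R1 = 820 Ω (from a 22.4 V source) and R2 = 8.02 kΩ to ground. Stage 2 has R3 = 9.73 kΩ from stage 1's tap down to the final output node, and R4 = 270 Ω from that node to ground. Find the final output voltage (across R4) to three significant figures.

Stage 2 presents R3+R4 = 10000 Ω as a load on stage 1's tap.
Stage 1's lower leg becomes R2‖(R3+R4) = 4451 Ω, so V_mid = 22.4 × 4451/5271 = 18.92 V.
Stage 2 is itself unloaded: V_out = V_mid × R4/(R3+R4) = 18.92 × 270/10000 = 0.511 V.

V_out ≈ 0.511 V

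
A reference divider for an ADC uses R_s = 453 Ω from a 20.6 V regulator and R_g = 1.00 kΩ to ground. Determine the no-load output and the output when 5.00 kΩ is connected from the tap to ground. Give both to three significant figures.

Open-circuit: V = 20.6 × 1000/(453 + 1000) = 14.2 V.
With the load, R_g becomes R_g‖R_L = 833.3 Ω, so V = 20.6 × 833.3/1286 = 13.3 V.

Unloaded: 14.2 V; loaded: 13.3 V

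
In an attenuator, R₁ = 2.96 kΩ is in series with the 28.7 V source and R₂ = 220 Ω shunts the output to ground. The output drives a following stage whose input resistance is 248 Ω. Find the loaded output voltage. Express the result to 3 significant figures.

The load sits in parallel with R₂: R₂‖R_L = (220 × 248) / (220 + 248) = 116.6 Ω.
V_out = 28.7 × 116.6 / (2960 + 116.6) = 28.7 × 116.6/3077 = 1.09 V.

V_out ≈ 1.09 V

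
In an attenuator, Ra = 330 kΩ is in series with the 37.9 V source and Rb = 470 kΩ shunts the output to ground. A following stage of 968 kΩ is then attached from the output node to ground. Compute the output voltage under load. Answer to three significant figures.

The load sits in parallel with Rb: Rb‖R_L = (470 × 968) / (470 + 968) = 316.4 kΩ.
V_out = 37.9 × 316.4 / (330 + 316.4) = 37.9 × 316.4/646.4 = 18.6 V.

V_out ≈ 18.6 V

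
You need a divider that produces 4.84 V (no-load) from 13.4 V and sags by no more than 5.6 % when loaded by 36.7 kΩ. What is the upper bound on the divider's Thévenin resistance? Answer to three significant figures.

Loading drop = R_th/(R_th + R_L) ≤ 0.0560, so R_th ≤ R_L · ε/(1−ε) = 36.7 kΩ × 0.0560/0.9440 = 2.18 kΩ.

R_th ≤ 2.18 kΩ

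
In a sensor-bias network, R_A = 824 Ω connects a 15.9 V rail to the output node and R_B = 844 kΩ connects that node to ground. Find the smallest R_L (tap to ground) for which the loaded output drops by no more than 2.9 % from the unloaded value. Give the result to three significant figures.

R_L(min) ≈ 27.6 kΩ

Output resistance R_th = R_A‖R_B = (824 × 844000)/844800 = 823.2 Ω.
The fractional drop is R_th/(R_th + R_L); requiring this ≤ 0.0290 gives R_L ≥ R_th(1/0.0290 − 1) = 823.2 × 33.48 = 27.6 kΩ.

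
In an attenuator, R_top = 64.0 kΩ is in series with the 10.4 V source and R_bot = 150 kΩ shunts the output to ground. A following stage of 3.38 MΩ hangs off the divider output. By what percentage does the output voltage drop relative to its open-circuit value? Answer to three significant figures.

1.31 %

The divider's output (Thévenin) resistance is R_top‖R_bot = 44.86 kΩ.
Fractional drop under load = R_th/(R_th + R_L) = 44.86 / (44.86 + 3380) = 0.01310.
So the output falls by 1.31 %.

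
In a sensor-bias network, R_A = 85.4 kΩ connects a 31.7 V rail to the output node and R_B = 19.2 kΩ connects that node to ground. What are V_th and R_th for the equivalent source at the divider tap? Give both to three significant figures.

V_th is the open-circuit tap voltage: 31.7 × 19.2/(85.4 + 19.2) = 5.82 V.
With the supply zeroed, R_A and R_B appear in parallel from the tap: R_th = R_A‖R_B = (85.4 × 19.2)/104.6 = 15.7 kΩ.

V_th = 5.82 V, R_th = 15.7 kΩ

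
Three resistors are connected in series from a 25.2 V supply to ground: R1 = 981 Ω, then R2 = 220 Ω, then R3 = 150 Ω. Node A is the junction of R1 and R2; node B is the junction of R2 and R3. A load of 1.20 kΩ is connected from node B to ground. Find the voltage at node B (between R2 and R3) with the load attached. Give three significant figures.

V ≈ 2.52 V

At node B, R3 is in parallel with the load: R3‖R_L = 133.3 Ω.
Below node A the resistance is R2 + (R3‖R_L) = 353.3 Ω, so V_A = 25.2 × 353.3/1334 = 6.673 V.
Then V_B = V_A × (R3‖R_L)/(R2 + R3‖R_L) = 6.673 × 133.3/353.3 = 2.52 V.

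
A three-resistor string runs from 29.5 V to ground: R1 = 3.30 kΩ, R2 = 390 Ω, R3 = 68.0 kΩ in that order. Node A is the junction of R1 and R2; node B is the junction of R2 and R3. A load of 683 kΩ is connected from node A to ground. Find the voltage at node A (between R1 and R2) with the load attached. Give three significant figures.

Below node A the series string R2+R3 = 68390 Ω sits in parallel with the 683000 Ω load: 62170 Ω.
V_A = 29.5 × 62170/(3300 + 62170) = 28.0 V.

V ≈ 28.0 V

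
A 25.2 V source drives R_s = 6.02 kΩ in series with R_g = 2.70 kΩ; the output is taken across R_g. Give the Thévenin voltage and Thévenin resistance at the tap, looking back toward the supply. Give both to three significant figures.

V_th is the open-circuit tap voltage: 25.2 × 2.70/(6.02 + 2.70) = 7.80 V.
With the supply zeroed, R_s and R_g appear in parallel from the tap: R_th = R_s‖R_g = (6.02 × 2.70)/8.720 = 1.86 kΩ.

V_th = 7.80 V, R_th = 1.86 kΩ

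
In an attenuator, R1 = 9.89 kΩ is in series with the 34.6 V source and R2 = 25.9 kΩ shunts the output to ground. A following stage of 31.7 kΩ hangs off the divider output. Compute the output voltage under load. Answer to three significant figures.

V_out ≈ 20.4 V

The load sits in parallel with R2: R2‖R_L = (25.9 × 31.7) / (25.9 + 31.7) = 14.25 kΩ.
V_out = 34.6 × 14.25 / (9.89 + 14.25) = 34.6 × 14.25/24.14 = 20.4 V.
(Unloaded it would have been 25.0 V.)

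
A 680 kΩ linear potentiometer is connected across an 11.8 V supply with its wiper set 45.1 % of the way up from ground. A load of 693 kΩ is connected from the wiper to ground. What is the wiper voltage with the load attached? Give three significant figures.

V ≈ 4.28 V

The wiper splits the pot into (1−α)R = 373.3 kΩ above and αR = 306.7 kΩ below.
Lower section ‖ load = 212.6 kΩ.
V_wiper = 11.8 × 212.6/(373.3 + 212.6) = 4.28 V.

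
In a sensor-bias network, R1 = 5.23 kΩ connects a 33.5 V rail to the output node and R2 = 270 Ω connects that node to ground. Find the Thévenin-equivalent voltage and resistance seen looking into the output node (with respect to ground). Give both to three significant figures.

V_th is the open-circuit tap voltage: 33.5 × 270/(5230 + 270) = 1.64 V.
With the supply zeroed, R1 and R2 appear in parallel from the tap: R_th = R1‖R2 = (5230 × 270)/5500 = 257 Ω.

V_th = 1.64 V, R_th = 257 Ω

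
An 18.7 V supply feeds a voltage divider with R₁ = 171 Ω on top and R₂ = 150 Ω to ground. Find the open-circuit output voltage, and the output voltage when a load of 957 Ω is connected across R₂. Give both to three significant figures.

Open-circuit: V = 18.7 × 150/(171 + 150) = 8.74 V.
With the load, R₂ becomes R₂‖R_L = 129.7 Ω, so V = 18.7 × 129.7/300.7 = 8.06 V.

Unloaded: 8.74 V; loaded: 8.06 V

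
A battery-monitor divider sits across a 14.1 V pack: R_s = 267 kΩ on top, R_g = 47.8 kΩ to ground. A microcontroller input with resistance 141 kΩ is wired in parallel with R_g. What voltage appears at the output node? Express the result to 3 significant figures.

V_out ≈ 1.66 V

The load sits in parallel with R_g: R_g‖R_L = (47.8 × 141) / (47.8 + 141) = 35.70 kΩ.
V_out = 14.1 × 35.70 / (267 + 35.70) = 14.1 × 35.70/302.7 = 1.66 V.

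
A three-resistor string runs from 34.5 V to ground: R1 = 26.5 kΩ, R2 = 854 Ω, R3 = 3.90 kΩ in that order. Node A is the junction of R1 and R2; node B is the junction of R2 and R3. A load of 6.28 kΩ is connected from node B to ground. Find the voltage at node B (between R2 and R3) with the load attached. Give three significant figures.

At node B, R3 is in parallel with the load: R3‖R_L = 2406 Ω.
Below node A the resistance is R2 + (R3‖R_L) = 3260 Ω, so V_A = 34.5 × 3260/29760 = 3.779 V.
Then V_B = V_A × (R3‖R_L)/(R2 + R3‖R_L) = 3.779 × 2406/3260 = 2.79 V.

V ≈ 2.79 V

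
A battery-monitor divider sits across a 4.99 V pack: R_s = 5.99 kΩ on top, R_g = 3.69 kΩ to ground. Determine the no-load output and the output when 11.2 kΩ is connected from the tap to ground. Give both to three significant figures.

Open-circuit: V = 4.99 × 3.69/(5.99 + 3.69) = 1.90 V.
With the load, R_g becomes R_g‖R_L = 2.776 kΩ, so V = 4.99 × 2.776/8.766 = 1.58 V.

Unloaded: 1.90 V; loaded: 1.58 V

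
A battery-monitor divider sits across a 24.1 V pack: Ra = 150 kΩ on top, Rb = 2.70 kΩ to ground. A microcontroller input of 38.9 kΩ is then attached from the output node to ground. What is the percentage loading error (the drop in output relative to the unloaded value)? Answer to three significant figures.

6.38 %

The divider's output (Thévenin) resistance is Ra‖Rb = 2.652 kΩ.
Fractional drop under load = R_th/(R_th + R_L) = 2.652 / (2.652 + 38.9) = 0.06383.
So the output falls by 6.38 %.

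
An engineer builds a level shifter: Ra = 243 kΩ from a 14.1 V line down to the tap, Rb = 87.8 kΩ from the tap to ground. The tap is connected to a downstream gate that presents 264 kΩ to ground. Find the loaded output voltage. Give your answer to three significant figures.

V_out ≈ 3.01 V

The load sits in parallel with Rb: Rb‖R_L = (87.8 × 264) / (87.8 + 264) = 65.89 kΩ.
V_out = 14.1 × 65.89 / (243 + 65.89) = 14.1 × 65.89/308.9 = 3.01 V.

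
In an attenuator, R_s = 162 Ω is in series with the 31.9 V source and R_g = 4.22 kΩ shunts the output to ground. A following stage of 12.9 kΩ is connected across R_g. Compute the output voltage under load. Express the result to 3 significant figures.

The load sits in parallel with R_g: R_g‖R_L = (4220 × 12900) / (4220 + 12900) = 3180 Ω.
V_out = 31.9 × 3180 / (162 + 3180) = 31.9 × 3180/3342 = 30.4 V.

V_out ≈ 30.4 V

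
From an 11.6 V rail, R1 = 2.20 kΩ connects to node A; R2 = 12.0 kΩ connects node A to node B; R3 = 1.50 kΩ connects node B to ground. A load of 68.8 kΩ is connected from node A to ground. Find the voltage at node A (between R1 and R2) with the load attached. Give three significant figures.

Below node A the series string R2+R3 = 13.50 kΩ sits in parallel with the 68.8 kΩ load: 11.29 kΩ.
V_A = 11.6 × 11.29/(2.20 + 11.29) = 9.71 V.

V ≈ 9.71 V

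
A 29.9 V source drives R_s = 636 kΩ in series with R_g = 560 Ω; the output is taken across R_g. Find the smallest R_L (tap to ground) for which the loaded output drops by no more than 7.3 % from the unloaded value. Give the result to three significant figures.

R_L(min) ≈ 7.10 kΩ

Output resistance R_th = R_s‖R_g = (636000 × 560)/636600 = 559.5 Ω.
The fractional drop is R_th/(R_th + R_L); requiring this ≤ 0.0730 gives R_L ≥ R_th(1/0.0730 − 1) = 559.5 × 12.70 = 7.10 kΩ.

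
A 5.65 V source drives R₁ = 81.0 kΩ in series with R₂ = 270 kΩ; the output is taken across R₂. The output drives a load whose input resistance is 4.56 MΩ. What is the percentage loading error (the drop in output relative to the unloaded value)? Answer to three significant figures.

The divider's output (Thévenin) resistance is R₁‖R₂ = 62.31 kΩ.
Fractional drop under load = R_th/(R_th + R_L) = 62.31 / (62.31 + 4560) = 0.01348.
So the output falls by 1.35 %.

1.35 %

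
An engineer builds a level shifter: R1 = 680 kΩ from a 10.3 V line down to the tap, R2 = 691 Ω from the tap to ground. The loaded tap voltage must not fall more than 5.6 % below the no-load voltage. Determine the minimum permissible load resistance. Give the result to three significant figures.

R_L(min) ≈ 11.6 kΩ

Output resistance R_th = R1‖R2 = (680000 × 691)/680700 = 690.3 Ω.
The fractional drop is R_th/(R_th + R_L); requiring this ≤ 0.0560 gives R_L ≥ R_th(1/0.0560 − 1) = 690.3 × 16.86 = 11.6 kΩ.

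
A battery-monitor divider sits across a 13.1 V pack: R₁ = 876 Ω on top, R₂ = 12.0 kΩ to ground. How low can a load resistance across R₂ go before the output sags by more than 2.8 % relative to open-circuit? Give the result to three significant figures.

R_L(min) ≈ 28.3 kΩ

Output resistance R_th = R₁‖R₂ = (876 × 12000)/12880 = 816.4 Ω.
The fractional drop is R_th/(R_th + R_L); requiring this ≤ 0.0280 gives R_L ≥ R_th(1/0.0280 − 1) = 816.4 × 34.71 = 28.3 kΩ.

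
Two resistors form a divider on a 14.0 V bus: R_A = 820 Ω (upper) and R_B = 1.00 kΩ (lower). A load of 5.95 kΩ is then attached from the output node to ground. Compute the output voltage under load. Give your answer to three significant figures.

The load sits in parallel with R_B: R_B‖R_L = (1000 × 5950) / (1000 + 5950) = 856.1 Ω.
V_out = 14.0 × 856.1 / (820 + 856.1) = 14.0 × 856.1/1676 = 7.15 V.

V_out ≈ 7.15 V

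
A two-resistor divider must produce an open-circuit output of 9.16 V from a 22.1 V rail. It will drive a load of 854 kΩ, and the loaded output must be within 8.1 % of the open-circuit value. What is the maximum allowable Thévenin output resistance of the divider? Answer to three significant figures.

R_th ≤ 75.3 kΩ

Loading drop = R_th/(R_th + R_L) ≤ 0.0810, so R_th ≤ R_L · ε/(1−ε) = 854 kΩ × 0.0810/0.9190 = 75.3 kΩ.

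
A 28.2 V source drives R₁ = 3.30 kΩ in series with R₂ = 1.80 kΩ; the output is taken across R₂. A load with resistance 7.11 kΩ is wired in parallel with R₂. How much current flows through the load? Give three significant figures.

R₂‖R_L = 1.436 kΩ; V_out = 28.2 × 1.436/4.736 = 8.552 V.
I_L = V_out / R_L = 8.552 / 7.11 kΩ = 1.20 mA.

I_L ≈ 1.20 mA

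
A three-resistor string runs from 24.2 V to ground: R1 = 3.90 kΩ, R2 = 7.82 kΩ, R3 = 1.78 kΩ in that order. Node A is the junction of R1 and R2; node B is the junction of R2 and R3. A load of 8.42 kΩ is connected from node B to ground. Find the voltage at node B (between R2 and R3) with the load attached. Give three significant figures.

At node B, R3 is in parallel with the load: R3‖R_L = 1.469 kΩ.
Below node A the resistance is R2 + (R3‖R_L) = 9.289 kΩ, so V_A = 24.2 × 9.289/13.19 = 17.04 V.
Then V_B = V_A × (R3‖R_L)/(R2 + R3‖R_L) = 17.04 × 1.469/9.289 = 2.70 V.

V ≈ 2.70 V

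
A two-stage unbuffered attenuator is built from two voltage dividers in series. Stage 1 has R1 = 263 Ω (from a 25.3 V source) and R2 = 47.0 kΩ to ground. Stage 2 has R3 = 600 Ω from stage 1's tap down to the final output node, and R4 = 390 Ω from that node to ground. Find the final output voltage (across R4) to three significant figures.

Stage 2 presents R3+R4 = 990.0 Ω as a load on stage 1's tap.
Stage 1's lower leg becomes R2‖(R3+R4) = 969.6 Ω, so V_mid = 25.3 × 969.6/1233 = 19.90 V.
Stage 2 is itself unloaded: V_out = V_mid × R4/(R3+R4) = 19.90 × 390/990.0 = 7.84 V.

V_out ≈ 7.84 V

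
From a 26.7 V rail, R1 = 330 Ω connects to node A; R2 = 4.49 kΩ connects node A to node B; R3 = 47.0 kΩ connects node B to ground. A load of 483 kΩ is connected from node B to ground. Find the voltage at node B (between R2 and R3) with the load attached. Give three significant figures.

V ≈ 24.0 V

At node B, R3 is in parallel with the load: R3‖R_L = 42830 Ω.
Below node A the resistance is R2 + (R3‖R_L) = 47320 Ω, so V_A = 26.7 × 47320/47650 = 26.52 V.
Then V_B = V_A × (R3‖R_L)/(R2 + R3‖R_L) = 26.52 × 42830/47320 = 24.0 V.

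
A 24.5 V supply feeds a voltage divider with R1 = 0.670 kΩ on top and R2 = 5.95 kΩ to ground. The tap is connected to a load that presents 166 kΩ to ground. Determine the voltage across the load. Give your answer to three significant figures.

The load sits in parallel with R2: R2‖R_L = (5950 × 166000) / (5950 + 166000) = 5744 Ω.
V_out = 24.5 × 5744 / (670 + 5744) = 24.5 × 5744/6414 = 21.9 V.

V_out ≈ 21.9 V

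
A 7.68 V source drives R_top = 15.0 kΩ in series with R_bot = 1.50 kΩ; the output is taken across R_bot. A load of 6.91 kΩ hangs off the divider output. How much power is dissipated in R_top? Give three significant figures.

Total resistance from the source is R_top + (R_bot‖R_L) = 16.23 kΩ, so I = 7.68/16.23 kΩ = 0.4731 mA.
P = I²·R_top = (0.4731 mA)² × 15.0 kΩ = 3.36 mW.

P ≈ 3.36 mW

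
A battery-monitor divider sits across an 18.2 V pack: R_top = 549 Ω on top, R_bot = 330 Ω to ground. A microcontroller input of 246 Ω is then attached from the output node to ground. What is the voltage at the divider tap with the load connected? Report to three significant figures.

V_out ≈ 3.72 V

The load sits in parallel with R_bot: R_bot‖R_L = (330 × 246) / (330 + 246) = 140.9 Ω.
V_out = 18.2 × 140.9 / (549 + 140.9) = 18.2 × 140.9/689.9 = 3.72 V.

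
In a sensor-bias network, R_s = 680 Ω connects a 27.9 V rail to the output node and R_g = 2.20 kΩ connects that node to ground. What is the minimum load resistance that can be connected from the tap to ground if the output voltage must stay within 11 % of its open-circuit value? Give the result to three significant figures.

R_L(min) ≈ 4.20 kΩ

Output resistance R_th = R_s‖R_g = (680 × 2200)/2880 = 519.4 Ω.
The fractional drop is R_th/(R_th + R_L); requiring this ≤ 0.110 gives R_L ≥ R_th(1/0.110 − 1) = 519.4 × 8.091 = 4.20 kΩ.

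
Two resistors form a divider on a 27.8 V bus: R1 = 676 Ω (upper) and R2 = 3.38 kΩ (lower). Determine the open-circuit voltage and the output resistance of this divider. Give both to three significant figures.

V_th is the open-circuit tap voltage: 27.8 × 3380/(676 + 3380) = 23.2 V.
With the supply zeroed, R1 and R2 appear in parallel from the tap: R_th = R1‖R2 = (676 × 3380)/4056 = 563 Ω.

V_th = 23.2 V, R_th = 563 Ω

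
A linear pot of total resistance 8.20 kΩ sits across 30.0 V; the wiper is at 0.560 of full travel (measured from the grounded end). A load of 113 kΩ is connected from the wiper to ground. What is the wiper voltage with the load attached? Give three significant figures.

V ≈ 16.5 V

The wiper splits the pot into (1−α)R = 3.608 kΩ above and αR = 4.592 kΩ below.
Lower section ‖ load = 4.413 kΩ.
V_wiper = 30.0 × 4.413/(3.608 + 4.413) = 16.5 V.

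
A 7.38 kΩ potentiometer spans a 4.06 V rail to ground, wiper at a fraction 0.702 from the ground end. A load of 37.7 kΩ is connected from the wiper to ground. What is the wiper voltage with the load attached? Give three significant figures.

V ≈ 2.74 V

The wiper splits the pot into (1−α)R = 2.199 kΩ above and αR = 5.181 kΩ below.
Lower section ‖ load = 4.555 kΩ.
V_wiper = 4.06 × 4.555/(2.199 + 4.555) = 2.74 V.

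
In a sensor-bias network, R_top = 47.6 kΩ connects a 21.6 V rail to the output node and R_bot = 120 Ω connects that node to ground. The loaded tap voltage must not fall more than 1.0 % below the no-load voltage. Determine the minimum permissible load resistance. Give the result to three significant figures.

Output resistance R_th = R_top‖R_bot = (47600 × 120)/47720 = 119.7 Ω.
The fractional drop is R_th/(R_th + R_L); requiring this ≤ 0.0100 gives R_L ≥ R_th(1/0.0100 − 1) = 119.7 × 99.00 = 11.9 kΩ.

R_L(min) ≈ 11.9 kΩ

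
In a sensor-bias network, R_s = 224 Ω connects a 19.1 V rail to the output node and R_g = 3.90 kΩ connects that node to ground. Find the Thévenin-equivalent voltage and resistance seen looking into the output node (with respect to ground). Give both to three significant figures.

V_th is the open-circuit tap voltage: 19.1 × 3900/(224 + 3900) = 18.1 V.
With the supply zeroed, R_s and R_g appear in parallel from the tap: R_th = R_s‖R_g = (224 × 3900)/4124 = 212 Ω.

V_th = 18.1 V, R_th = 212 Ω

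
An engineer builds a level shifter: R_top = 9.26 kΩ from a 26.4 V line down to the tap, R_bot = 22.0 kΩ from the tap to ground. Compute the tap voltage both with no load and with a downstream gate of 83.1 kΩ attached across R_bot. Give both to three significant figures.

Unloaded: 18.6 V; loaded: 17.2 V

Open-circuit: V = 26.4 × 22.0/(9.26 + 22.0) = 18.6 V.
With the load, R_bot becomes R_bot‖R_L = 17.39 kΩ, so V = 26.4 × 17.39/26.65 = 17.2 V.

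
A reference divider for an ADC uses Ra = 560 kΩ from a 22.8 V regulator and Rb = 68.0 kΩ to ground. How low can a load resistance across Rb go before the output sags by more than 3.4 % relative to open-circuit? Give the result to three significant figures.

Output resistance R_th = Ra‖Rb = (560 × 68.0)/628.0 = 60.64 kΩ.
The fractional drop is R_th/(R_th + R_L); requiring this ≤ 0.0340 gives R_L ≥ R_th(1/0.0340 − 1) = 60.64 × 28.41 = 1.72 MΩ.

R_L(min) ≈ 1.72 MΩ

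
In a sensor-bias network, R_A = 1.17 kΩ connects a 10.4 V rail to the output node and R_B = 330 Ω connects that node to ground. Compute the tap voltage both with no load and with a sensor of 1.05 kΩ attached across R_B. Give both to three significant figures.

Unloaded: 2.29 V; loaded: 1.84 V

Open-circuit: V = 10.4 × 330/(1170 + 330) = 2.29 V.
With the load, R_B becomes R_B‖R_L = 251.1 Ω, so V = 10.4 × 251.1/1421 = 1.84 V.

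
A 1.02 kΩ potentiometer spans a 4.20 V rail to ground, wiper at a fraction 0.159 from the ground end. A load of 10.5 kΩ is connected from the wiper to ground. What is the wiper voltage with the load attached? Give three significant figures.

V ≈ 0.659 V

The wiper splits the pot into (1−α)R = 857.8 Ω above and αR = 162.2 Ω below.
Lower section ‖ load = 159.7 Ω.
V_wiper = 4.20 × 159.7/(857.8 + 159.7) = 0.659 V.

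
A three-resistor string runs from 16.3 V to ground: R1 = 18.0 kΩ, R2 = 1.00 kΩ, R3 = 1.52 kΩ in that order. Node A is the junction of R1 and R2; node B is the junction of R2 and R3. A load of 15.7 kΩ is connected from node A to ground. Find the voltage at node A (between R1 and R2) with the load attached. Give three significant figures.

V ≈ 1.75 V

Below node A the series string R2+R3 = 2.520 kΩ sits in parallel with the 15.7 kΩ load: 2.171 kΩ.
V_A = 16.3 × 2.171/(18.0 + 2.171) = 1.75 V.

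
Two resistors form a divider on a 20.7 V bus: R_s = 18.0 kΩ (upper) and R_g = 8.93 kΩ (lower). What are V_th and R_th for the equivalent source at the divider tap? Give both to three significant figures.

V_th is the open-circuit tap voltage: 20.7 × 8.93/(18.0 + 8.93) = 6.86 V.
With the supply zeroed, R_s and R_g appear in parallel from the tap: R_th = R_s‖R_g = (18.0 × 8.93)/26.93 = 5.97 kΩ.

V_th = 6.86 V, R_th = 5.97 kΩ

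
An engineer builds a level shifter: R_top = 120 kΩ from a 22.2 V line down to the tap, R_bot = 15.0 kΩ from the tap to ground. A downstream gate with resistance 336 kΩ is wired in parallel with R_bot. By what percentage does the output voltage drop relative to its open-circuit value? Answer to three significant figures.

The divider's output (Thévenin) resistance is R_top‖R_bot = 13.33 kΩ.
Fractional drop under load = R_th/(R_th + R_L) = 13.33 / (13.33 + 336) = 0.03817.
So the output falls by 3.82 %.

3.82 %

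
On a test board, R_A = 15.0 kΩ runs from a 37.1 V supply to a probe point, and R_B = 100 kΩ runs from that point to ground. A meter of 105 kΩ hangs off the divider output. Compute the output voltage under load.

The load sits in parallel with R_B: R_B‖R_L = (100 × 105) / (100 + 105) = 51.22 kΩ.
V_out = 37.1 × 51.22 / (15.0 + 51.22) = 37.1 × 51.22/66.22 = 28.7 V.

V_out ≈ 28.7 V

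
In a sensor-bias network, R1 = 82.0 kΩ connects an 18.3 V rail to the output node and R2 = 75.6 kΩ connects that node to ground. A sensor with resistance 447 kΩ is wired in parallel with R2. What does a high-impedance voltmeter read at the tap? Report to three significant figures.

The load sits in parallel with R2: R2‖R_L = (75.6 × 447) / (75.6 + 447) = 64.66 kΩ.
V_out = 18.3 × 64.66 / (82.0 + 64.66) = 18.3 × 64.66/146.7 = 8.07 V.

V_out ≈ 8.07 V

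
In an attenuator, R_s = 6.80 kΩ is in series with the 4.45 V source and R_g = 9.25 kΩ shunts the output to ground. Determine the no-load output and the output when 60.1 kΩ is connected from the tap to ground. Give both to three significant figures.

Unloaded: 2.56 V; loaded: 2.41 V

Open-circuit: V = 4.45 × 9.25/(6.80 + 9.25) = 2.56 V.
With the load, R_g becomes R_g‖R_L = 8.016 kΩ, so V = 4.45 × 8.016/14.82 = 2.41 V.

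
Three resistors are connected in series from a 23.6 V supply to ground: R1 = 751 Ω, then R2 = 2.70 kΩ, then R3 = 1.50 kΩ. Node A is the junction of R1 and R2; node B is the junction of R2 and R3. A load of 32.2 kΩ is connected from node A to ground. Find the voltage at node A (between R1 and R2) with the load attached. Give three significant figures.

Below node A the series string R2+R3 = 4200 Ω sits in parallel with the 32200 Ω load: 3715 Ω.
V_A = 23.6 × 3715/(751 + 3715) = 19.6 V.

V ≈ 19.6 V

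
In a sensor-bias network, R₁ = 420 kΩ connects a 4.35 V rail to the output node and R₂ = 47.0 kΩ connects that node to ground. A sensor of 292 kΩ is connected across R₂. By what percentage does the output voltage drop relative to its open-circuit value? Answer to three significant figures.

12.6 %

Unloaded V = 4.35 × 47.0/467.0 = 0.43779 V.
Loaded: R₂‖R_L = 40.48 kΩ, giving V = 4.35 × 40.48/460.5 = 0.38243 V.
Drop = (0.43779 − 0.38243) / 0.43779 = 12.6 %.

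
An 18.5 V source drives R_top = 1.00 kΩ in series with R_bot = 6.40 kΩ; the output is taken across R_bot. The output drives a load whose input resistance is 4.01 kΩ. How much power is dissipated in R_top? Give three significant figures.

P ≈ 28.5 mW

Total resistance from the source is R_top + (R_bot‖R_L) = 3.465 kΩ, so I = 18.5/3.465 kΩ = 5.339 mA.
P = I²·R_top = (5.339 mA)² × 1.00 kΩ = 28.5 mW.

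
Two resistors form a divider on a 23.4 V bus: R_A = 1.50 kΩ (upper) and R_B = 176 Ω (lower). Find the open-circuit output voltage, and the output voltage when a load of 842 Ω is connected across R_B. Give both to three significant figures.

Unloaded: 2.46 V; loaded: 2.07 V

Open-circuit: V = 23.4 × 176/(1500 + 176) = 2.46 V.
With the load, R_B becomes R_B‖R_L = 145.6 Ω, so V = 23.4 × 145.6/1646 = 2.07 V.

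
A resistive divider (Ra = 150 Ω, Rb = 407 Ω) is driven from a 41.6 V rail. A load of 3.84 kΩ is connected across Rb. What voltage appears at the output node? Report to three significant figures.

The load sits in parallel with Rb: Rb‖R_L = (407 × 3840) / (407 + 3840) = 368.0 Ω.
V_out = 41.6 × 368.0 / (150 + 368.0) = 41.6 × 368.0/518.0 = 29.6 V.
(Unloaded it would have been 30.4 V.)

V_out ≈ 29.6 V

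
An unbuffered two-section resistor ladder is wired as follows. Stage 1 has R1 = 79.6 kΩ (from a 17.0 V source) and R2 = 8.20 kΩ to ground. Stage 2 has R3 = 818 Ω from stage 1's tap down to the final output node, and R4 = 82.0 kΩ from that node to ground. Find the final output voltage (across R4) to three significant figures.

V_out ≈ 1.44 V

Stage 2 presents R3+R4 = 82820 Ω as a load on stage 1's tap.
Stage 1's lower leg becomes R2‖(R3+R4) = 7461 Ω, so V_mid = 17.0 × 7461/87060 = 1.457 V.
Stage 2 is itself unloaded: V_out = V_mid × R4/(R3+R4) = 1.457 × 82000/82820 = 1.44 V.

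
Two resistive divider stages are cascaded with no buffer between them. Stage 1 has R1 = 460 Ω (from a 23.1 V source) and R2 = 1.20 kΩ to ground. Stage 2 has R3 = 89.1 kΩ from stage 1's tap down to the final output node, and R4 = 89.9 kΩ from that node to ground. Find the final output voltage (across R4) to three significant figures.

V_out ≈ 8.37 V

Stage 2 presents R3+R4 = 179000 Ω as a load on stage 1's tap.
Stage 1's lower leg becomes R2‖(R3+R4) = 1192 Ω, so V_mid = 23.1 × 1192/1652 = 16.67 V.
Stage 2 is itself unloaded: V_out = V_mid × R4/(R3+R4) = 16.67 × 89900/179000 = 8.37 V.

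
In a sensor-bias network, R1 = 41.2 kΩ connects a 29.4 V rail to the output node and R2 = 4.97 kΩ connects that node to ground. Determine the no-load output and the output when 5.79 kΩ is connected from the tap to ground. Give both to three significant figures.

Open-circuit: V = 29.4 × 4.97/(41.2 + 4.97) = 3.16 V.
With the load, R2 becomes R2‖R_L = 2.674 kΩ, so V = 29.4 × 2.674/43.87 = 1.79 V.

Unloaded: 3.16 V; loaded: 1.79 V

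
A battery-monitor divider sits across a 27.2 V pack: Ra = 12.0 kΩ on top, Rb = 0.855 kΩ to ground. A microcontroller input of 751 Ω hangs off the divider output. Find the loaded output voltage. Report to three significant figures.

The load sits in parallel with Rb: Rb‖R_L = (855 × 751) / (855 + 751) = 399.8 Ω.
V_out = 27.2 × 399.8 / (12000 + 399.8) = 27.2 × 399.8/12400 = 0.877 V.

V_out ≈ 0.877 V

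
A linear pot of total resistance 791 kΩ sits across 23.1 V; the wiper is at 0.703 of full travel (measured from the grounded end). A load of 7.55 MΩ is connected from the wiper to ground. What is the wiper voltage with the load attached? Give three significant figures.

V ≈ 15.9 V

The wiper splits the pot into (1−α)R = 234.9 kΩ above and αR = 556.1 kΩ below.
Lower section ‖ load = 517.9 kΩ.
V_wiper = 23.1 × 517.9/(234.9 + 517.9) = 15.9 V.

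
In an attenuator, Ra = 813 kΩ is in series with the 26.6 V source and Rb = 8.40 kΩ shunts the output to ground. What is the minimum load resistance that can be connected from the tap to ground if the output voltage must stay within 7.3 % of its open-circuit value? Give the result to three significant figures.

R_L(min) ≈ 106 kΩ

Output resistance R_th = Ra‖Rb = (813 × 8.40)/821.4 = 8.314 kΩ.
The fractional drop is R_th/(R_th + R_L); requiring this ≤ 0.0730 gives R_L ≥ R_th(1/0.0730 − 1) = 8.314 × 12.70 = 106 kΩ.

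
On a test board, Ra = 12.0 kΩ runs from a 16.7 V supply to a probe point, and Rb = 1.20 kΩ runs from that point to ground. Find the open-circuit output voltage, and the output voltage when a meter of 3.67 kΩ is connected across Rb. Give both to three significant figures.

Unloaded: 1.52 V; loaded: 1.17 V

Open-circuit: V = 16.7 × 1.20/(12.0 + 1.20) = 1.52 V.
With the load, Rb becomes Rb‖R_L = 0.9043 kΩ, so V = 16.7 × 0.9043/12.90 = 1.17 V.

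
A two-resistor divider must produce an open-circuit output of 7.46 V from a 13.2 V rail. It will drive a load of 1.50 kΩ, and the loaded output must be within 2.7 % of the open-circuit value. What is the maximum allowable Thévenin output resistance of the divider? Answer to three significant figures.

R_th ≤ 41.6 Ω

Loading drop = R_th/(R_th + R_L) ≤ 0.0270, so R_th ≤ R_L · ε/(1−ε) = 1.50 kΩ × 0.0270/0.9730 = 41.6 Ω.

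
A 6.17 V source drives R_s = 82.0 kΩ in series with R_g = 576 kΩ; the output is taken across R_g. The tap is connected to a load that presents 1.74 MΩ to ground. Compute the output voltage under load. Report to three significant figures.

The load sits in parallel with R_g: R_g‖R_L = (576 × 1740) / (576 + 1740) = 432.7 kΩ.
V_out = 6.17 × 432.7 / (82.0 + 432.7) = 6.17 × 432.7/514.7 = 5.19 V.
(Unloaded it would have been 5.40 V.)

V_out ≈ 5.19 V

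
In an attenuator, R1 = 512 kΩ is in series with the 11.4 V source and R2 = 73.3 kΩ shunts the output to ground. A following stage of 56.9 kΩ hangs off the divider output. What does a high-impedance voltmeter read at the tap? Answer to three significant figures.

V_out ≈ 0.671 V

The load sits in parallel with R2: R2‖R_L = (73.3 × 56.9) / (73.3 + 56.9) = 32.03 kΩ.
V_out = 11.4 × 32.03 / (512 + 32.03) = 11.4 × 32.03/544.0 = 0.671 V.
(Unloaded it would have been 1.43 V.)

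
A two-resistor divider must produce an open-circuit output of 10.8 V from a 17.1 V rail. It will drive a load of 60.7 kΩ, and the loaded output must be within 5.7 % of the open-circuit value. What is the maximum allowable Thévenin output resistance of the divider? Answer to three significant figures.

R_th ≤ 3.67 kΩ

Loading drop = R_th/(R_th + R_L) ≤ 0.0570, so R_th ≤ R_L · ε/(1−ε) = 60.7 kΩ × 0.0570/0.9430 = 3.67 kΩ.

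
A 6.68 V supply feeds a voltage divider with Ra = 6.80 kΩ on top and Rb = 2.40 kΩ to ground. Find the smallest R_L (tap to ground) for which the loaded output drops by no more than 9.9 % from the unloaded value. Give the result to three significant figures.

R_L(min) ≈ 16.1 kΩ

Output resistance R_th = Ra‖Rb = (6.80 × 2.40)/9.200 = 1.774 kΩ.
The fractional drop is R_th/(R_th + R_L); requiring this ≤ 0.0990 gives R_L ≥ R_th(1/0.0990 − 1) = 1.774 × 9.101 = 16.1 kΩ.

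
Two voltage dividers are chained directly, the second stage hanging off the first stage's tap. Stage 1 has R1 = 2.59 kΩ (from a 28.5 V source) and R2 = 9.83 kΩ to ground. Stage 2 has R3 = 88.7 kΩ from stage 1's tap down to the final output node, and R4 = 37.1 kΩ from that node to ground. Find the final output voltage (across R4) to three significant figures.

V_out ≈ 6.55 V

Stage 2 presents R3+R4 = 125.8 kΩ as a load on stage 1's tap.
Stage 1's lower leg becomes R2‖(R3+R4) = 9.118 kΩ, so V_mid = 28.5 × 9.118/11.71 = 22.20 V.
Stage 2 is itself unloaded: V_out = V_mid × R4/(R3+R4) = 22.20 × 37.1/125.8 = 6.55 V.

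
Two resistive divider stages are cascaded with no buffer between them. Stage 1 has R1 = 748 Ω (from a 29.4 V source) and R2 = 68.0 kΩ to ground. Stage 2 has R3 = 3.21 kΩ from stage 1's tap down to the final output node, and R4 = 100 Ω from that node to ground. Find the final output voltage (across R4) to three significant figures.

V_out ≈ 0.718 V

Stage 2 presents R3+R4 = 3310 Ω as a load on stage 1's tap.
Stage 1's lower leg becomes R2‖(R3+R4) = 3156 Ω, so V_mid = 29.4 × 3156/3904 = 23.77 V.
Stage 2 is itself unloaded: V_out = V_mid × R4/(R3+R4) = 23.77 × 100/3310 = 0.718 V.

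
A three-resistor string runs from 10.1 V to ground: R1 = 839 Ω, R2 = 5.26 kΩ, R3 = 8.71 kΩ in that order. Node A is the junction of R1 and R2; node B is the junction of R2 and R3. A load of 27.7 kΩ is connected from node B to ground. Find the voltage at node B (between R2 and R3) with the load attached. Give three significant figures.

At node B, R3 is in parallel with the load: R3‖R_L = 6626 Ω.
Below node A the resistance is R2 + (R3‖R_L) = 11890 Ω, so V_A = 10.1 × 11890/12730 = 9.434 V.
Then V_B = V_A × (R3‖R_L)/(R2 + R3‖R_L) = 9.434 × 6626/11890 = 5.26 V.

V ≈ 5.26 V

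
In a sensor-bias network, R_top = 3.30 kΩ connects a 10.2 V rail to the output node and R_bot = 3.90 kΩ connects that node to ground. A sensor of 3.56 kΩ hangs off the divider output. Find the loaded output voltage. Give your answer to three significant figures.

The load sits in parallel with R_bot: R_bot‖R_L = (3.90 × 3.56) / (3.90 + 3.56) = 1.861 kΩ.
V_out = 10.2 × 1.861 / (3.30 + 1.861) = 10.2 × 1.861/5.161 = 3.68 V.
(Unloaded it would have been 5.53 V.)

V_out ≈ 3.68 V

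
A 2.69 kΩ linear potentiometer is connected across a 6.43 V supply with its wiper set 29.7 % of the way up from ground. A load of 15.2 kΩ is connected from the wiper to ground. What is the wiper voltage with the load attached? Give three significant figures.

V ≈ 1.84 V

The wiper splits the pot into (1−α)R = 1891 Ω above and αR = 798.9 Ω below.
Lower section ‖ load = 759.0 Ω.
V_wiper = 6.43 × 759.0/(1891 + 759.0) = 1.84 V.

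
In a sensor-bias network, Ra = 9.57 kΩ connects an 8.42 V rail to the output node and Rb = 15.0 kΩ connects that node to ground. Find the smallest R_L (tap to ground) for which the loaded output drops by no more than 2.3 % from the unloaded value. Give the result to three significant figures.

R_L(min) ≈ 248 kΩ

Output resistance R_th = Ra‖Rb = (9.57 × 15.0)/24.57 = 5.842 kΩ.
The fractional drop is R_th/(R_th + R_L); requiring this ≤ 0.0230 gives R_L ≥ R_th(1/0.0230 − 1) = 5.842 × 42.48 = 248 kΩ.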